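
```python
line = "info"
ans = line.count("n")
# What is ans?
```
Trace:
  line='info'
  line='info', ans=1

Final answer: 1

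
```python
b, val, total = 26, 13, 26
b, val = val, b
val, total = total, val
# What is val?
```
Trace:
  b=26, val=13, total=26
  b=13, val=26, total=26
  b=13, val=26, total=26

Final answer: 26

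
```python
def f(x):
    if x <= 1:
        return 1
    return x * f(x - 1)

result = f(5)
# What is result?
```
Call trace:
f(x=5)
  f(x=4)
    f(x=3)
      f(x=2)
        f(x=1)
        -> return 1
      -> return 2
    -> return 6
  -> return 24
-> return 120

Final answer: 120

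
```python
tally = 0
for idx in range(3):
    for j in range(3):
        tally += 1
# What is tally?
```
Trace:
  tally=0
  tally=1, idx=0, j=0
  tally=2, idx=0, j=1
  tally=3, idx=0, j=2
  tally=4, idx=1, j=0
  tally=5, idx=1, j=1
  tally=6, idx=1, j=2
  tally=7, idx=2, j=0
  tally=8, idx=2, j=1
  tally=9, idx=2, j=2

Final answer: 9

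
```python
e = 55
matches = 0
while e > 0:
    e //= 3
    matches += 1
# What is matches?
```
Trace:
  e=55
  e=55, matches=0
  e=18, matches=1
  e=6, matches=2
  e=2, matches=3
  e=0, matches=4

Final answer: 4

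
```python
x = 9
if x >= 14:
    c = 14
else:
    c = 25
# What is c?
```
Trace:
  x=9
  x=9, c=25

Final answer: 25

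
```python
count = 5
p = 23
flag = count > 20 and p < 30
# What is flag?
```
Trace:
  count=5
  count=5, p=23
  count=5, p=23, flag=False

Final answer: False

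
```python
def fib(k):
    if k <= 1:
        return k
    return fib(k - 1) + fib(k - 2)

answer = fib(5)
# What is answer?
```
Call trace (a repeated sub-call is expanded the first time; later identical calls just restate its return value):
fib(k=5)
  fib(k=4)
    fib(k=3)
      fib(k=2)
        fib(k=1)
        -> return 1
        fib(k=0)
        -> return 0
      -> return 1
      fib(k=1)
      -> return 1
    -> return 2
    fib(k=2) -> return 1  (same call as traced above)
  -> return 3
  fib(k=3) -> return 2  (same call as traced above)
-> return 5

Final answer: 5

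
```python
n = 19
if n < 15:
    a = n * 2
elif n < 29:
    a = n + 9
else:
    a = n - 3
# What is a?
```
Trace:
  n=19
  n=19, a=28

Final answer: 28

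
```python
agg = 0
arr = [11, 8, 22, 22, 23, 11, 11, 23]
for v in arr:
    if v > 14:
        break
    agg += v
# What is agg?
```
Trace:
  agg=0
  agg=11, v=11
  agg=19, v=8
  agg=19, v=22

Final answer: 19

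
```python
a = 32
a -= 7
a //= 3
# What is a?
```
Trace:
  a=32
  a=25
  a=8

Final answer: 8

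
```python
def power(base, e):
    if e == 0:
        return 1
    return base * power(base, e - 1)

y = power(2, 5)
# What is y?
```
Call trace:
power(base=2, e=5)
  power(base=2, e=4)
    power(base=2, e=3)
      power(base=2, e=2)
        power(base=2, e=1)
          power(base=2, e=0)
          -> return 1
        -> return 2
      -> return 4
    -> return 8
  -> return 16
-> return 32

Final answer: 32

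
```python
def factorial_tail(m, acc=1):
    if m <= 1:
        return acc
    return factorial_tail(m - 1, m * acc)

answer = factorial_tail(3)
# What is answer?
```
Call trace:
factorial_tail(m=3, acc=1)
  factorial_tail(m=2, acc=3)
    factorial_tail(m=1, acc=6)
    -> return 6
  -> return 6
-> return 6

Final answer: 6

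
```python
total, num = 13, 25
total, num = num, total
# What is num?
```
Trace:
  total=13, num=25
  total=25, num=13

Final answer: 13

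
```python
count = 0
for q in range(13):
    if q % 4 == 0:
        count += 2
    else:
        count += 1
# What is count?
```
Trace:
  count=0
  count=2, q=0
  count=3, q=1
  count=4, q=2
  count=5, q=3
  count=7, q=4
  count=8, q=5
  count=9, q=6
  count=10, q=7
  count=12, q=8
  count=13, q=9
  count=14, q=10
  count=15, q=11
  count=17, q=12

Final answer: 17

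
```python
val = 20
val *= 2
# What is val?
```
Trace:
  val=20
  val=40

Final answer: 40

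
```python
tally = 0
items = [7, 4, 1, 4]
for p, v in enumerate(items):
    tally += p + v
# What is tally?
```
Trace:
  tally=0
  tally=7, p=0, v=7
  tally=12, p=1, v=4
  tally=15, p=2, v=1
  tally=22, p=3, v=4

Final answer: 22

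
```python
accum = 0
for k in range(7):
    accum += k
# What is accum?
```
Trace:
  accum=0
  accum=0, k=0
  accum=1, k=1
  accum=3, k=2
  accum=6, k=3
  accum=10, k=4
  accum=15, k=5
  accum=21, k=6

Final answer: 21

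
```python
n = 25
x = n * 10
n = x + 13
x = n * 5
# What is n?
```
Trace:
  n=25
  n=25, x=250
  n=263, x=250
  n=263, x=1315

Final answer: 263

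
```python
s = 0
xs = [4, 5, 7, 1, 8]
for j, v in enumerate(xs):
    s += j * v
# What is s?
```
Trace:
  s=0
  s=0, j=0, v=4
  s=5, j=1, v=5
  s=19, j=2, v=7
  s=22, j=3, v=1
  s=54, j=4, v=8

Final answer: 54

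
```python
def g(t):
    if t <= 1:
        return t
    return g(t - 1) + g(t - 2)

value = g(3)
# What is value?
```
Call trace:
g(t=3)
  g(t=2)
    g(t=1)
    -> return 1
    g(t=0)
    -> return 0
  -> return 1
  g(t=1)
  -> return 1
-> return 2

Final answer: 2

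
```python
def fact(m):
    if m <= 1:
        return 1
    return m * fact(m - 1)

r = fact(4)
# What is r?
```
Call trace:
fact(m=4)
  fact(m=3)
    fact(m=2)
      fact(m=1)
      -> return 1
    -> return 2
  -> return 6
-> return 24

Final answer: 24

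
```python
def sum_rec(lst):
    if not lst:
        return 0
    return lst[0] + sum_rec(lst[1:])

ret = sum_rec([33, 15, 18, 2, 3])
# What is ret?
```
Call trace:
sum_rec(lst=[33, 15, 18, 2, 3])
  sum_rec(lst=[15, 18, 2, 3])
    sum_rec(lst=[18, 2, 3])
      sum_rec(lst=[2, 3])
        sum_rec(lst=[3])
          sum_rec(lst=[])
          -> return 0
        -> return 3
      -> return 5
    -> return 23
  -> return 38
-> return 71

Final answer: 71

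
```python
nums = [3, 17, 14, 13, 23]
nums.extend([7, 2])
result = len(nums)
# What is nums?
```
Trace:
  nums=[3, 17, 14, 13, 23]
  nums=[3, 17, 14, 13, 23, 7, 2]
  nums=[3, 17, 14, 13, 23, 7, 2], result=7

Final answer: [3, 17, 14, 13, 23, 7, 2]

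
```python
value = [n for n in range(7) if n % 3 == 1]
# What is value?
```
Trace:
  n=0
  n=1
  n=2
  n=3
  n=4
  n=5
  n=6
  value=[1, 4]

Final answer: [1, 4]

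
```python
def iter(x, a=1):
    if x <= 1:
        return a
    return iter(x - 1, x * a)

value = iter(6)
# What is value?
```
Call trace:
iter(x=6, a=1)
  iter(x=5, a=6)
    iter(x=4, a=30)
      iter(x=3, a=120)
        iter(x=2, a=360)
          iter(x=1, a=720)
          -> return 720
        -> return 720
      -> return 720
    -> return 720
  -> return 720
-> return 720

Final answer: 720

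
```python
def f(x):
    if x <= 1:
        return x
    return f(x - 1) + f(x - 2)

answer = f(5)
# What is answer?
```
Call trace (a repeated sub-call is expanded the first time; later identical calls just restate its return value):
f(x=5)
  f(x=4)
    f(x=3)
      f(x=2)
        f(x=1)
        -> return 1
        f(x=0)
        -> return 0
      -> return 1
      f(x=1)
      -> return 1
    -> return 2
    f(x=2) -> return 1  (same call as traced above)
  -> return 3
  f(x=3) -> return 2  (same call as traced above)
-> return 5

Final answer: 5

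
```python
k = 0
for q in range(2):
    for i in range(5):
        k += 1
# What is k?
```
Trace:
  k=0
  k=1, q=0, i=0
  k=2, q=0, i=1
  k=3, q=0, i=2
  k=4, q=0, i=3
  k=5, q=0, i=4
  k=6, q=1, i=0
  k=7, q=1, i=1
  k=8, q=1, i=2
  k=9, q=1, i=3
  k=10, q=1, i=4

Final answer: 10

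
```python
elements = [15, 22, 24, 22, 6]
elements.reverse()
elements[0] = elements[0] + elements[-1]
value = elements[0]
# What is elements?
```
Trace:
  elements=[15, 22, 24, 22, 6]
  elements=[6, 22, 24, 22, 15]
  elements=[21, 22, 24, 22, 15]
  elements=[21, 22, 24, 22, 15], value=21

Final answer: [21, 22, 24, 22, 15]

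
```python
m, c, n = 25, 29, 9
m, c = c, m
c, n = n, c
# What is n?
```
Trace:
  m=25, c=29, n=9
  m=29, c=25, n=9
  m=29, c=9, n=25

Final answer: 25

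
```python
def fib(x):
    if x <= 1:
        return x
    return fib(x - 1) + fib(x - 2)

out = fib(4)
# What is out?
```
Call trace (a repeated sub-call is expanded the first time; later identical calls just restate its return value):
fib(x=4)
  fib(x=3)
    fib(x=2)
      fib(x=1)
      -> return 1
      fib(x=0)
      -> return 0
    -> return 1
    fib(x=1)
    -> return 1
  -> return 2
  fib(x=2) -> return 1  (same call as traced above)
-> return 3

Final answer: 3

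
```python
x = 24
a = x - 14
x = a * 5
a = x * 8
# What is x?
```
Trace:
  x=24
  x=24, a=10
  x=50, a=10
  x=50, a=400

Final answer: 50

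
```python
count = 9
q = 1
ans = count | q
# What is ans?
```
Trace:
  count=9
  count=9, q=1
  count=9, q=1, ans=9

Final answer: 9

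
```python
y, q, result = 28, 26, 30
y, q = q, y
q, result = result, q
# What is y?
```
Trace:
  y=28, q=26, result=30
  y=26, q=28, result=30
  y=26, q=30, result=28

Final answer: 26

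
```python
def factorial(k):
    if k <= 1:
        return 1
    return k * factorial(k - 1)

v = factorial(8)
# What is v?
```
Call trace:
factorial(k=8)
  factorial(k=7)
    factorial(k=6)
      factorial(k=5)
        factorial(k=4)
          factorial(k=3)
            factorial(k=2)
              factorial(k=1)
              -> return 1
            -> return 2
          -> return 6
        -> return 24
      -> return 120
    -> return 720
  -> return 5040
-> return 40320

Final answer: 40320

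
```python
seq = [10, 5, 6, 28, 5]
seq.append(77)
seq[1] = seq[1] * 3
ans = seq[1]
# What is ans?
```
Trace:
  seq=[10, 5, 6, 28, 5]
  seq=[10, 5, 6, 28, 5, 77]
  seq=[10, 15, 6, 28, 5, 77]
  seq=[10, 15, 6, 28, 5, 77], ans=15

Final answer: 15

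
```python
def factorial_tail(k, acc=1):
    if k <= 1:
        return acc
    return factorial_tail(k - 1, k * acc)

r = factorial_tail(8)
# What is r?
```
Call trace:
factorial_tail(k=8, acc=1)
  factorial_tail(k=7, acc=8)
    factorial_tail(k=6, acc=56)
      factorial_tail(k=5, acc=336)
        factorial_tail(k=4, acc=1680)
          factorial_tail(k=3, acc=6720)
            factorial_tail(k=2, acc=20160)
              factorial_tail(k=1, acc=40320)
              -> return 40320
            -> return 40320
          -> return 40320
        -> return 40320
      -> return 40320
    -> return 40320
  -> return 40320
-> return 40320

Final answer: 40320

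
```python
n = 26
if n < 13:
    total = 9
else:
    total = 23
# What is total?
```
Trace:
  n=26
  n=26, total=23

Final answer: 23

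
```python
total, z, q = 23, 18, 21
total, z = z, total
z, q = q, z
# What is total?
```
Trace:
  total=23, z=18, q=21
  total=18, z=23, q=21
  total=18, z=21, q=23

Final answer: 18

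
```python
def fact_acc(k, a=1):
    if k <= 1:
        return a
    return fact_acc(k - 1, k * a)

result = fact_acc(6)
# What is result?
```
Call trace:
fact_acc(k=6, a=1)
  fact_acc(k=5, a=6)
    fact_acc(k=4, a=30)
      fact_acc(k=3, a=120)
        fact_acc(k=2, a=360)
          fact_acc(k=1, a=720)
          -> return 720
        -> return 720
      -> return 720
    -> return 720
  -> return 720
-> return 720

Final answer: 720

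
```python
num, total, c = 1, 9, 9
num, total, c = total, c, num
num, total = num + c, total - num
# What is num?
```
Trace:
  num=1, total=9, c=9
  num=9, total=9, c=1
  num=10, total=0, c=1

Final answer: 10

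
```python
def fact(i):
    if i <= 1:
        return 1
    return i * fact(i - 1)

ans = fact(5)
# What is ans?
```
Call trace:
fact(i=5)
  fact(i=4)
    fact(i=3)
      fact(i=2)
        fact(i=1)
        -> return 1
      -> return 2
    -> return 6
  -> return 24
-> return 120

Final answer: 120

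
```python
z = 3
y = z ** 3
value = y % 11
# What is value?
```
Trace:
  z=3
  z=3, y=27
  z=3, y=27, value=5

Final answer: 5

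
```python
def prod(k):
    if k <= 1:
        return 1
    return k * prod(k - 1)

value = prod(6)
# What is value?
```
Call trace:
prod(k=6)
  prod(k=5)
    prod(k=4)
      prod(k=3)
        prod(k=2)
          prod(k=1)
          -> return 1
        -> return 2
      -> return 6
    -> return 24
  -> return 120
-> return 720

Final answer: 720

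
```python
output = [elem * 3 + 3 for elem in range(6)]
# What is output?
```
Trace:
  elem=0
  elem=1
  elem=2
  elem=3
  elem=4
  elem=5
  output=[3, 6, 9, 12, 15, 18]

Final answer: [3, 6, 9, 12, 15, 18]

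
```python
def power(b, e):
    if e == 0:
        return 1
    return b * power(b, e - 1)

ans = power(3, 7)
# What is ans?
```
Call trace:
power(b=3, e=7)
  power(b=3, e=6)
    power(b=3, e=5)
      power(b=3, e=4)
        power(b=3, e=3)
          power(b=3, e=2)
            power(b=3, e=1)
              power(b=3, e=0)
              -> return 1
            -> return 3
          -> return 9
        -> return 27
      -> return 81
    -> return 243
  -> return 729
-> return 2187

Final answer: 2187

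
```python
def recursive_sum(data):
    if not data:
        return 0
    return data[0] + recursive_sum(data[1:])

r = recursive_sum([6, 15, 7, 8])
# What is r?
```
Call trace:
recursive_sum(data=[6, 15, 7, 8])
  recursive_sum(data=[15, 7, 8])
    recursive_sum(data=[7, 8])
      recursive_sum(data=[8])
        recursive_sum(data=[])
        -> return 0
      -> return 8
    -> return 15
  -> return 30
-> return 36

Final answer: 36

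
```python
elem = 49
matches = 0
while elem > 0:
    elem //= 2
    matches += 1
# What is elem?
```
Trace:
  elem=49
  elem=49, matches=0
  elem=24, matches=1
  elem=12, matches=2
  elem=6, matches=3
  elem=3, matches=4
  elem=1, matches=5
  elem=0, matches=6

Final answer: 0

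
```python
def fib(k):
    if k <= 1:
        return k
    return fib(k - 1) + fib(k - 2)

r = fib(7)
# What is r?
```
Call trace (a repeated sub-call is expanded the first time; later identical calls just restate its return value):
fib(k=7)
  fib(k=6)
    fib(k=5)
      fib(k=4)
        fib(k=3)
          fib(k=2)
            fib(k=1)
            -> return 1
            fib(k=0)
            -> return 0
          -> return 1
          fib(k=1)
          -> return 1
        -> return 2
        fib(k=2) -> return 1  (same call as traced above)
      -> return 3
      fib(k=3) -> return 2  (same call as traced above)
    -> return 5
    fib(k=4) -> return 3  (same call as traced above)
  -> return 8
  fib(k=5) -> return 5  (same call as traced above)
-> return 13

Final answer: 13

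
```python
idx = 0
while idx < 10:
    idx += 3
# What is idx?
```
Trace:
  idx=0
  idx=3
  idx=6
  idx=9
  idx=12

Final answer: 12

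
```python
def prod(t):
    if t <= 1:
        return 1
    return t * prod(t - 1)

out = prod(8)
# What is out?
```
Call trace:
prod(t=8)
  prod(t=7)
    prod(t=6)
      prod(t=5)
        prod(t=4)
          prod(t=3)
            prod(t=2)
              prod(t=1)
              -> return 1
            -> return 2
          -> return 6
        -> return 24
      -> return 120
    -> return 720
  -> return 5040
-> return 40320

Final answer: 40320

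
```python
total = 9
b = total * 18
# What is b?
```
Trace:
  total=9
  total=9, b=162

Final answer: 162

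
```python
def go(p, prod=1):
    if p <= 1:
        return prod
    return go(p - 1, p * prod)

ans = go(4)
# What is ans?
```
Call trace:
go(p=4, prod=1)
  go(p=3, prod=4)
    go(p=2, prod=12)
      go(p=1, prod=24)
      -> return 24
    -> return 24
  -> return 24
-> return 24

Final answer: 24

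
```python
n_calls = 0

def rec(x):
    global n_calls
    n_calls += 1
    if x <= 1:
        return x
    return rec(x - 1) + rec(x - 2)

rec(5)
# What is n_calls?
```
Call trace (a repeated sub-call is expanded the first time; later identical calls just restate its return value):
rec(x=5)
  rec(x=4)
    rec(x=3)
      rec(x=2)
        rec(x=1)
        -> return 1
        rec(x=0)
        -> return 0
      -> return 1
      rec(x=1)
      -> return 1
    -> return 2
    rec(x=2) -> return 1  (same call as traced above)
  -> return 3
  rec(x=3) -> return 2  (same call as traced above)
-> return 5

n_calls is incremented once per call, so count the calls in each subtree. Let C(x) = number of calls made by rec(x).
C(0) = C(1) = 1 (base case, no recursion); C(x) = 1 + C(x - 1) + C(x - 2) otherwise.
C(2) = 1 + C(1) + C(0) = 1 + 1 + 1 = 3
C(3) = 1 + C(2) + C(1) = 1 + 3 + 1 = 5
C(4) = 1 + C(3) + C(2) = 1 + 5 + 3 = 9
C(5) = 1 + C(4) + C(3) = 1 + 9 + 5 = 15
n_calls = C(5) = 15

Final answer: 15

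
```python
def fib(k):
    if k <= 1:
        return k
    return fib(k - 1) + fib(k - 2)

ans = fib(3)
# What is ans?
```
Call trace:
fib(k=3)
  fib(k=2)
    fib(k=1)
    -> return 1
    fib(k=0)
    -> return 0
  -> return 1
  fib(k=1)
  -> return 1
-> return 2

Final answer: 2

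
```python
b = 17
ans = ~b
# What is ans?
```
Trace:
  b=17
  b=17, ans=-18

Final answer: -18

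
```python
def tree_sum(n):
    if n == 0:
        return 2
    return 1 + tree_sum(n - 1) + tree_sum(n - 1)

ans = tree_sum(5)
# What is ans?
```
Call trace (a repeated sub-call is expanded the first time; later identical calls just restate its return value):
tree_sum(n=5)
  tree_sum(n=4)
    tree_sum(n=3)
      tree_sum(n=2)
        tree_sum(n=1)
          tree_sum(n=0)
          -> return 2
          tree_sum(n=0)
          -> return 2
        -> return 5
        tree_sum(n=1) -> return 5  (same call as traced above)
      -> return 11
      tree_sum(n=2) -> return 11  (same call as traced above)
    -> return 23
    tree_sum(n=3) -> return 23  (same call as traced above)
  -> return 47
  tree_sum(n=4) -> return 47  (same call as traced above)
-> return 95

Final answer: 95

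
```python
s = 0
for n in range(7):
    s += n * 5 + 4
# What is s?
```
Trace:
  s=0
  s=4, n=0
  s=13, n=1
  s=27, n=2
  s=46, n=3
  s=70, n=4
  s=99, n=5
  s=133, n=6

Final answer: 133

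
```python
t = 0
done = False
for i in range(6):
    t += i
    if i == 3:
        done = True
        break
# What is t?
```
Trace:
  t=0
  t=0, done=False
  t=0, done=False, i=0
  t=1, done=False, i=1
  t=3, done=False, i=2
  t=6, done=True, i=3

Final answer: 6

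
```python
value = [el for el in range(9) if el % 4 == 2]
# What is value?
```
Trace:
  el=0
  el=1
  el=2
  el=3
  el=4
  el=5
  el=6
  el=7
  el=8
  value=[2, 6]

Final answer: [2, 6]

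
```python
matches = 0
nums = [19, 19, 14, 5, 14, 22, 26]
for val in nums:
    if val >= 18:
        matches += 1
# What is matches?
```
Trace:
  matches=0
  matches=1, val=19
  matches=2, val=19
  matches=2, val=14
  matches=2, val=5
  matches=2, val=14
  matches=3, val=22
  matches=4, val=26

Final answer: 4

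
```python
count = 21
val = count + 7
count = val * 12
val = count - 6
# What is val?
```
Trace:
  count=21
  count=21, val=28
  count=336, val=28
  count=336, val=330

Final answer: 330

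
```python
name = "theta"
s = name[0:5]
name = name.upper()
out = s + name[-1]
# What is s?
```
Trace:
  name='theta'
  name='theta', s='theta'
  name='THETA', s='theta'
  name='THETA', s='theta', out='thetaA'

Final answer: 'theta'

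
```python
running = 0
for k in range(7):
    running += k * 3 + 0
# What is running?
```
Trace:
  running=0
  running=0, k=0
  running=3, k=1
  running=9, k=2
  running=18, k=3
  running=30, k=4
  running=45, k=5
  running=63, k=6

Final answer: 63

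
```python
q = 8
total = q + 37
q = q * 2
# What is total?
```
Trace:
  q=8
  q=8, total=45
  q=16, total=45

Final answer: 45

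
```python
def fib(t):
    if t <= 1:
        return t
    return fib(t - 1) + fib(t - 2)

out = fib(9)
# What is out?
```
Call trace (a repeated sub-call is expanded the first time; later identical calls just restate its return value):
fib(t=9)
  fib(t=8)
    fib(t=7)
      fib(t=6)
        fib(t=5)
          fib(t=4)
            fib(t=3)
              fib(t=2)
                fib(t=1)
                -> return 1
                fib(t=0)
                -> return 0
              -> return 1
              fib(t=1)
              -> return 1
            -> return 2
            fib(t=2) -> return 1  (same call as traced above)
          -> return 3
          fib(t=3) -> return 2  (same call as traced above)
        -> return 5
        fib(t=4) -> return 3  (same call as traced above)
      -> return 8
      fib(t=5) -> return 5  (same call as traced above)
    -> return 13
    fib(t=6) -> return 8  (same call as traced above)
  -> return 21
  fib(t=7) -> return 13  (same call as traced above)
-> return 34

Final answer: 34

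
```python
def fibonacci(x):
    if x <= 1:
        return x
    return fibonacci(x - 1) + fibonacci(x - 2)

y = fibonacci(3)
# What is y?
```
Call trace:
fibonacci(x=3)
  fibonacci(x=2)
    fibonacci(x=1)
    -> return 1
    fibonacci(x=0)
    -> return 0
  -> return 1
  fibonacci(x=1)
  -> return 1
-> return 2

Final answer: 2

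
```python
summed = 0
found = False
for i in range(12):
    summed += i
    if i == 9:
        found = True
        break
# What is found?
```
Trace:
  summed=0
  summed=0, found=False
  summed=0, found=False, i=0
  summed=1, found=False, i=1
  summed=3, found=False, i=2
  summed=6, found=False, i=3
  summed=10, found=False, i=4
  summed=15, found=False, i=5
  summed=21, found=False, i=6
  summed=28, found=False, i=7
  summed=36, found=False, i=8
  summed=45, found=True, i=9

Final answer: True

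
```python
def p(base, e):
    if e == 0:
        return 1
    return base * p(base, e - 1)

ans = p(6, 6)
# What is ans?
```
Call trace:
p(base=6, e=6)
  p(base=6, e=5)
    p(base=6, e=4)
      p(base=6, e=3)
        p(base=6, e=2)
          p(base=6, e=1)
            p(base=6, e=0)
            -> return 1
          -> return 6
        -> return 36
      -> return 216
    -> return 1296
  -> return 7776
-> return 46656

Final answer: 46656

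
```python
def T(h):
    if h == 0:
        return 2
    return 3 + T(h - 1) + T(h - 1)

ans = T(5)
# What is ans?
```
Call trace (a repeated sub-call is expanded the first time; later identical calls just restate its return value):
T(h=5)
  T(h=4)
    T(h=3)
      T(h=2)
        T(h=1)
          T(h=0)
          -> return 2
          T(h=0)
          -> return 2
        -> return 7
        T(h=1) -> return 7  (same call as traced above)
      -> return 17
      T(h=2) -> return 17  (same call as traced above)
    -> return 37
    T(h=3) -> return 37  (same call as traced above)
  -> return 77
  T(h=4) -> return 77  (same call as traced above)
-> return 157

Final answer: 157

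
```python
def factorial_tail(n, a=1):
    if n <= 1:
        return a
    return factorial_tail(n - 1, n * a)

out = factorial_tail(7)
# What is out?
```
Call trace:
factorial_tail(n=7, a=1)
  factorial_tail(n=6, a=7)
    factorial_tail(n=5, a=42)
      factorial_tail(n=4, a=210)
        factorial_tail(n=3, a=840)
          factorial_tail(n=2, a=2520)
            factorial_tail(n=1, a=5040)
            -> return 5040
          -> return 5040
        -> return 5040
      -> return 5040
    -> return 5040
  -> return 5040
-> return 5040

Final answer: 5040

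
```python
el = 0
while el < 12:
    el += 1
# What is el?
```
Trace:
  el=0
  el=1
  el=2
  el=3
  el=4
  el=5
  el=6
  el=7
  el=8
  el=9
  el=10
  el=11
  el=12

Final answer: 12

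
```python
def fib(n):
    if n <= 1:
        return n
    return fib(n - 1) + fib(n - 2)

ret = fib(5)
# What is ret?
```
Call trace (a repeated sub-call is expanded the first time; later identical calls just restate its return value):
fib(n=5)
  fib(n=4)
    fib(n=3)
      fib(n=2)
        fib(n=1)
        -> return 1
        fib(n=0)
        -> return 0
      -> return 1
      fib(n=1)
      -> return 1
    -> return 2
    fib(n=2) -> return 1  (same call as traced above)
  -> return 3
  fib(n=3) -> return 2  (same call as traced above)
-> return 5

Final answer: 5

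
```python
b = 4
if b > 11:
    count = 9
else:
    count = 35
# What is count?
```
Trace:
  b=4
  b=4, count=35

Final answer: 35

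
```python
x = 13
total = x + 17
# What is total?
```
Trace:
  x=13
  x=13, total=30

Final answer: 30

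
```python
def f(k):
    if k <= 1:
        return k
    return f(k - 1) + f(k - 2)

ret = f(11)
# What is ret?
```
Call trace (a repeated sub-call is expanded the first time; later identical calls just restate its return value):
f(k=11)
  f(k=10)
    f(k=9)
      f(k=8)
        f(k=7)
          f(k=6)
            f(k=5)
              f(k=4)
                f(k=3)
                  f(k=2)
                    f(k=1)
                    -> return 1
                    f(k=0)
                    -> return 0
                  -> return 1
                  f(k=1)
                  -> return 1
                -> return 2
                f(k=2) -> return 1  (same call as traced above)
              -> return 3
              f(k=3) -> return 2  (same call as traced above)
            -> return 5
            f(k=4) -> return 3  (same call as traced above)
          -> return 8
          f(k=5) -> return 5  (same call as traced above)
        -> return 13
        f(k=6) -> return 8  (same call as traced above)
      -> return 21
      f(k=7) -> return 13  (same call as traced above)
    -> return 34
    f(k=8) -> return 21  (same call as traced above)
  -> return 55
  f(k=9) -> return 34  (same call as traced above)
-> return 89

Final answer: 89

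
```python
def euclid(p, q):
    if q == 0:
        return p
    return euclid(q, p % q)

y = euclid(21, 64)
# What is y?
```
Call trace:
euclid(p=21, q=64)
  euclid(p=64, q=21)
    euclid(p=21, q=1)
      euclid(p=1, q=0)
      -> return 1
    -> return 1
  -> return 1
-> return 1

Final answer: 1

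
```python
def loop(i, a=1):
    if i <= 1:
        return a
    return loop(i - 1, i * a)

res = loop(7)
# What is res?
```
Call trace:
loop(i=7, a=1)
  loop(i=6, a=7)
    loop(i=5, a=42)
      loop(i=4, a=210)
        loop(i=3, a=840)
          loop(i=2, a=2520)
            loop(i=1, a=5040)
            -> return 5040
          -> return 5040
        -> return 5040
      -> return 5040
    -> return 5040
  -> return 5040
-> return 5040

Final answer: 5040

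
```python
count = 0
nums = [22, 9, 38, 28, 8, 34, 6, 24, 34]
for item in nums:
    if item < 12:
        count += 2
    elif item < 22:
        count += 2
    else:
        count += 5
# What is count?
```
Trace:
  count=0
  count=5, item=22
  count=7, item=9
  count=12, item=38
  count=17, item=28
  count=19, item=8
  count=24, item=34
  count=26, item=6
  count=31, item=24
  count=36, item=34

Final answer: 36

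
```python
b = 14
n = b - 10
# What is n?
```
Trace:
  b=14
  b=14, n=4

Final answer: 4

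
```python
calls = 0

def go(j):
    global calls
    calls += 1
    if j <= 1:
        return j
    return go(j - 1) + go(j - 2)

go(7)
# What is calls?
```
Call trace (a repeated sub-call is expanded the first time; later identical calls just restate its return value):
go(j=7)
  go(j=6)
    go(j=5)
      go(j=4)
        go(j=3)
          go(j=2)
            go(j=1)
            -> return 1
            go(j=0)
            -> return 0
          -> return 1
          go(j=1)
          -> return 1
        -> return 2
        go(j=2) -> return 1  (same call as traced above)
      -> return 3
      go(j=3) -> return 2  (same call as traced above)
    -> return 5
    go(j=4) -> return 3  (same call as traced above)
  -> return 8
  go(j=5) -> return 5  (same call as traced above)
-> return 13

calls is incremented once per call, so count the calls in each subtree. Let C(j) = number of calls made by go(j).
C(0) = C(1) = 1 (base case, no recursion); C(j) = 1 + C(j - 1) + C(j - 2) otherwise.
C(2) = 1 + C(1) + C(0) = 1 + 1 + 1 = 3
C(3) = 1 + C(2) + C(1) = 1 + 3 + 1 = 5
C(4) = 1 + C(3) + C(2) = 1 + 5 + 3 = 9
C(5) = 1 + C(4) + C(3) = 1 + 9 + 5 = 15
C(6) = 1 + C(5) + C(4) = 1 + 15 + 9 = 25
C(7) = 1 + C(6) + C(5) = 1 + 25 + 15 = 41
calls = C(7) = 41

Final answer: 41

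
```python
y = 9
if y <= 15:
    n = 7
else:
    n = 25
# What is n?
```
Trace:
  y=9
  y=9, n=7

Final answer: 7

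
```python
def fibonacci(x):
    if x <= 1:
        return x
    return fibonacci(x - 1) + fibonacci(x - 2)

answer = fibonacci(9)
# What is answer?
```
Call trace (a repeated sub-call is expanded the first time; later identical calls just restate its return value):
fibonacci(x=9)
  fibonacci(x=8)
    fibonacci(x=7)
      fibonacci(x=6)
        fibonacci(x=5)
          fibonacci(x=4)
            fibonacci(x=3)
              fibonacci(x=2)
                fibonacci(x=1)
                -> return 1
                fibonacci(x=0)
                -> return 0
              -> return 1
              fibonacci(x=1)
              -> return 1
            -> return 2
            fibonacci(x=2) -> return 1  (same call as traced above)
          -> return 3
          fibonacci(x=3) -> return 2  (same call as traced above)
        -> return 5
        fibonacci(x=4) -> return 3  (same call as traced above)
      -> return 8
      fibonacci(x=5) -> return 5  (same call as traced above)
    -> return 13
    fibonacci(x=6) -> return 8  (same call as traced above)
  -> return 21
  fibonacci(x=7) -> return 13  (same call as traced above)
-> return 34

Final answer: 34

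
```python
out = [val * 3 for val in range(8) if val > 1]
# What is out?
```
Trace:
  val=0
  val=1
  val=2
  val=3
  val=4
  val=5
  val=6
  val=7
  out=[6, 9, 12, 15, 18, 21]

Final answer: [6, 9, 12, 15, 18, 21]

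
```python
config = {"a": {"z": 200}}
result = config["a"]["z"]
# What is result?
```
Trace:
  config={'a': {'z': 200}}
  config={'a': {'z': 200}}, result=200

Final answer: 200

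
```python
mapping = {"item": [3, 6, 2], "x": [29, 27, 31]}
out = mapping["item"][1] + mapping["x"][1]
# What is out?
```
Trace:
  mapping={'item': [3, 6, 2], 'x': [29, 27, 31]}
  mapping={'item': [3, 6, 2], 'x': [29, 27, 31]}, out=33

Final answer: 33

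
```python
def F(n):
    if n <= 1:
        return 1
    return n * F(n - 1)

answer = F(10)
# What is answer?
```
Call trace:
F(n=10)
  F(n=9)
    F(n=8)
      F(n=7)
        F(n=6)
          F(n=5)
            F(n=4)
              F(n=3)
                F(n=2)
                  F(n=1)
                  -> return 1
                -> return 2
              -> return 6
            -> return 24
          -> return 120
        -> return 720
      -> return 5040
    -> return 40320
  -> return 362880
-> return 3628800

Final answer: 3628800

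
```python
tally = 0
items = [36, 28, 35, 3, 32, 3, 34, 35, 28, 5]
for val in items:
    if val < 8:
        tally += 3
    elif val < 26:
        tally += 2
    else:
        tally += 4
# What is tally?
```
Trace:
  tally=0
  tally=4, val=36
  tally=8, val=28
  tally=12, val=35
  tally=15, val=3
  tally=19, val=32
  tally=22, val=3
  tally=26, val=34
  tally=30, val=35
  tally=34, val=28
  tally=37, val=5

Final answer: 37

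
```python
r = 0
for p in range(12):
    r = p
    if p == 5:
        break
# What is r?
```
Trace:
  r=0
  r=0, p=0
  r=1, p=1
  r=2, p=2
  r=3, p=3
  r=4, p=4
  r=5, p=5

Final answer: 5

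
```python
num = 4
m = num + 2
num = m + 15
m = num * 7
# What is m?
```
Trace:
  num=4
  num=4, m=6
  num=21, m=6
  num=21, m=147

Final answer: 147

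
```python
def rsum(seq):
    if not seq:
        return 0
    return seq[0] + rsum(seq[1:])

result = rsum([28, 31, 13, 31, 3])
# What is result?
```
Call trace:
rsum(seq=[28, 31, 13, 31, 3])
  rsum(seq=[31, 13, 31, 3])
    rsum(seq=[13, 31, 3])
      rsum(seq=[31, 3])
        rsum(seq=[3])
          rsum(seq=[])
          -> return 0
        -> return 3
      -> return 34
    -> return 47
  -> return 78
-> return 106

Final answer: 106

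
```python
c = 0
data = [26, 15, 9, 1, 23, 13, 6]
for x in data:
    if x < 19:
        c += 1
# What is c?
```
Trace:
  c=0
  c=0, x=26
  c=1, x=15
  c=2, x=9
  c=3, x=1
  c=3, x=23
  c=4, x=13
  c=5, x=6

Final answer: 5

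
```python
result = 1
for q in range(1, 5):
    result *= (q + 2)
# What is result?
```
Trace:
  result=1
  result=3, q=1
  result=12, q=2
  result=60, q=3
  result=360, q=4

Final answer: 360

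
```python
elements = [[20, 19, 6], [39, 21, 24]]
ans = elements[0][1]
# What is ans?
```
Trace:
  elements=[[20, 19, 6], [39, 21, 24]]
  elements=[[20, 19, 6], [39, 21, 24]], ans=19

Final answer: 19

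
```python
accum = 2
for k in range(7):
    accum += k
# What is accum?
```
Trace:
  accum=2
  accum=2, k=0
  accum=3, k=1
  accum=5, k=2
  accum=8, k=3
  accum=12, k=4
  accum=17, k=5
  accum=23, k=6

Final answer: 23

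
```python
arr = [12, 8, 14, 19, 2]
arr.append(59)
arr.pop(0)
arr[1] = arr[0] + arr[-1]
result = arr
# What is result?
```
Trace:
  arr=[12, 8, 14, 19, 2]
  arr=[12, 8, 14, 19, 2, 59]
  arr=[8, 14, 19, 2, 59]
  arr=[8, 67, 19, 2, 59]
  arr=[8, 67, 19, 2, 59], result=[8, 67, 19, 2, 59]

Final answer: [8, 67, 19, 2, 59]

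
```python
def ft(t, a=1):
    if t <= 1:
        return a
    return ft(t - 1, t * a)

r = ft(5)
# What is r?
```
Call trace:
ft(t=5, a=1)
  ft(t=4, a=5)
    ft(t=3, a=20)
      ft(t=2, a=60)
        ft(t=1, a=120)
        -> return 120
      -> return 120
    -> return 120
  -> return 120
-> return 120

Final answer: 120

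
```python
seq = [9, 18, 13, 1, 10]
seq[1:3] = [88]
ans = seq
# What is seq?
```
Trace:
  seq=[9, 18, 13, 1, 10]
  seq=[9, 88, 1, 10]
  seq=[9, 88, 1, 10], ans=[9, 88, 1, 10]

Final answer: [9, 88, 1, 10]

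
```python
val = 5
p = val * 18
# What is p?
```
Trace:
  val=5
  val=5, p=90

Final answer: 90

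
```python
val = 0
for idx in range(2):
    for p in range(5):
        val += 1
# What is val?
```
Trace:
  val=0
  val=1, idx=0, p=0
  val=2, idx=0, p=1
  val=3, idx=0, p=2
  val=4, idx=0, p=3
  val=5, idx=0, p=4
  val=6, idx=1, p=0
  val=7, idx=1, p=1
  val=8, idx=1, p=2
  val=9, idx=1, p=3
  val=10, idx=1, p=4

Final answer: 10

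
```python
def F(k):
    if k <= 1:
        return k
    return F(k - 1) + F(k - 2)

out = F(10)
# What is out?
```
Call trace (a repeated sub-call is expanded the first time; later identical calls just restate its return value):
F(k=10)
  F(k=9)
    F(k=8)
      F(k=7)
        F(k=6)
          F(k=5)
            F(k=4)
              F(k=3)
                F(k=2)
                  F(k=1)
                  -> return 1
                  F(k=0)
                  -> return 0
                -> return 1
                F(k=1)
                -> return 1
              -> return 2
              F(k=2) -> return 1  (same call as traced above)
            -> return 3
            F(k=3) -> return 2  (same call as traced above)
          -> return 5
          F(k=4) -> return 3  (same call as traced above)
        -> return 8
        F(k=5) -> return 5  (same call as traced above)
      -> return 13
      F(k=6) -> return 8  (same call as traced above)
    -> return 21
    F(k=7) -> return 13  (same call as traced above)
  -> return 34
  F(k=8) -> return 21  (same call as traced above)
-> return 55

Final answer: 55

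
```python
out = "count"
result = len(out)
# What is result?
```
Trace:
  out='count'
  out='count', result=5

Final answer: 5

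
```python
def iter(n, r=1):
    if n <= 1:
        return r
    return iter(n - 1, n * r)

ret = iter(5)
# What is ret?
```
Call trace:
iter(n=5, r=1)
  iter(n=4, r=5)
    iter(n=3, r=20)
      iter(n=2, r=60)
        iter(n=1, r=120)
        -> return 120
      -> return 120
    -> return 120
  -> return 120
-> return 120

Final answer: 120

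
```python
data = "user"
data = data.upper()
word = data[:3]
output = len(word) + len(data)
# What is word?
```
Trace:
  data='user'
  data='USER'
  data='USER', word='USE'
  data='USER', word='USE', output=7

Final answer: 'USE'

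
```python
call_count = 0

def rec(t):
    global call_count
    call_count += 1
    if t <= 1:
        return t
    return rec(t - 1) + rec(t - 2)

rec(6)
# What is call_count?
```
Call trace (a repeated sub-call is expanded the first time; later identical calls just restate its return value):
rec(t=6)
  rec(t=5)
    rec(t=4)
      rec(t=3)
        rec(t=2)
          rec(t=1)
          -> return 1
          rec(t=0)
          -> return 0
        -> return 1
        rec(t=1)
        -> return 1
      -> return 2
      rec(t=2) -> return 1  (same call as traced above)
    -> return 3
    rec(t=3) -> return 2  (same call as traced above)
  -> return 5
  rec(t=4) -> return 3  (same call as traced above)
-> return 8

call_count is incremented once per call, so count the calls in each subtree. Let C(t) = number of calls made by rec(t).
C(0) = C(1) = 1 (base case, no recursion); C(t) = 1 + C(t - 1) + C(t - 2) otherwise.
C(2) = 1 + C(1) + C(0) = 1 + 1 + 1 = 3
C(3) = 1 + C(2) + C(1) = 1 + 3 + 1 = 5
C(4) = 1 + C(3) + C(2) = 1 + 5 + 3 = 9
C(5) = 1 + C(4) + C(3) = 1 + 9 + 5 = 15
C(6) = 1 + C(5) + C(4) = 1 + 15 + 9 = 25
call_count = C(6) = 25

Final answer: 25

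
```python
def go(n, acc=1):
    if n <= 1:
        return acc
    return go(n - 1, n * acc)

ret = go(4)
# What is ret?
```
Call trace:
go(n=4, acc=1)
  go(n=3, acc=4)
    go(n=2, acc=12)
      go(n=1, acc=24)
      -> return 24
    -> return 24
  -> return 24
-> return 24

Final answer: 24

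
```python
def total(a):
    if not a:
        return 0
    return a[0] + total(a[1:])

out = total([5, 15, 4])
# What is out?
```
Call trace:
total(a=[5, 15, 4])
  total(a=[15, 4])
    total(a=[4])
      total(a=[])
      -> return 0
    -> return 4
  -> return 19
-> return 24

Final answer: 24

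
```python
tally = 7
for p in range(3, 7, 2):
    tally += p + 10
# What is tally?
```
Trace:
  tally=7
  tally=20, p=3
  tally=35, p=5

Final answer: 35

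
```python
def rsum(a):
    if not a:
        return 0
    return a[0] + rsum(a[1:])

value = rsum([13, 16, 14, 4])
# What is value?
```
Call trace:
rsum(a=[13, 16, 14, 4])
  rsum(a=[16, 14, 4])
    rsum(a=[14, 4])
      rsum(a=[4])
        rsum(a=[])
        -> return 0
      -> return 4
    -> return 18
  -> return 34
-> return 47

Final answer: 47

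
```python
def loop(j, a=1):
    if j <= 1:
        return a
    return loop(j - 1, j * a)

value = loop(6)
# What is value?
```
Call trace:
loop(j=6, a=1)
  loop(j=5, a=6)
    loop(j=4, a=30)
      loop(j=3, a=120)
        loop(j=2, a=360)
          loop(j=1, a=720)
          -> return 720
        -> return 720
      -> return 720
    -> return 720
  -> return 720
-> return 720

Final answer: 720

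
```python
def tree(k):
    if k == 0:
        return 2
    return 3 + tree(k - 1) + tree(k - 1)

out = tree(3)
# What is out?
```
Call trace (a repeated sub-call is expanded the first time; later identical calls just restate its return value):
tree(k=3)
  tree(k=2)
    tree(k=1)
      tree(k=0)
      -> return 2
      tree(k=0)
      -> return 2
    -> return 7
    tree(k=1) -> return 7  (same call as traced above)
  -> return 17
  tree(k=2) -> return 17  (same call as traced above)
-> return 37

Final answer: 37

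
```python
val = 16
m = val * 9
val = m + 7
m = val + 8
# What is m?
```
Trace:
  val=16
  val=16, m=144
  val=151, m=144
  val=151, m=159

Final answer: 159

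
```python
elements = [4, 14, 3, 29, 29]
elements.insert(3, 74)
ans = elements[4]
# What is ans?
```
Trace:
  elements=[4, 14, 3, 29, 29]
  elements=[4, 14, 3, 74, 29, 29]
  elements=[4, 14, 3, 74, 29, 29], ans=29

Final answer: 29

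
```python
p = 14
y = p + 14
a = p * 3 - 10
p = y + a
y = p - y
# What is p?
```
Trace:
  p=14
  p=14, y=28
  p=14, y=28, a=32
  p=60, y=28, a=32
  p=60, y=32, a=32

Final answer: 60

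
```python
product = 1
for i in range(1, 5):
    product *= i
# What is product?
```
Trace:
  product=1
  product=1, i=1
  product=2, i=2
  product=6, i=3
  product=24, i=4

Final answer: 24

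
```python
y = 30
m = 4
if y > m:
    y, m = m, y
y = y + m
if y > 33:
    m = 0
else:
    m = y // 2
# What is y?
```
Trace:
  y=30
  y=30, m=4
  y=4, m=30
  y=34, m=30
  y=34, m=0

Final answer: 34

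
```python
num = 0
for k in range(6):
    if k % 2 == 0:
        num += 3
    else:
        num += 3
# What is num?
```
Trace:
  num=0
  num=3, k=0
  num=6, k=1
  num=9, k=2
  num=12, k=3
  num=15, k=4
  num=18, k=5

Final answer: 18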